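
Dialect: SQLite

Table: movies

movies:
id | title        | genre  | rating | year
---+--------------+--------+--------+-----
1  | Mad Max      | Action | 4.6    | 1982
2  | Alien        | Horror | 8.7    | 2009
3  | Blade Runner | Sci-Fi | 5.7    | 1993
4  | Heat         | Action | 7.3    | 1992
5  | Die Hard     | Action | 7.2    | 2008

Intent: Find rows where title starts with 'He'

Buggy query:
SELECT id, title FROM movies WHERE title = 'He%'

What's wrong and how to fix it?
Bug: '=' compares the literal string including the % character; pattern matching needs LIKE

Fix: Use LIKE for wildcard pattern matching

Corrected query:
SELECT id, title FROM movies WHERE title LIKE 'He%'

Result:
id | title
---+------
4  | Heat 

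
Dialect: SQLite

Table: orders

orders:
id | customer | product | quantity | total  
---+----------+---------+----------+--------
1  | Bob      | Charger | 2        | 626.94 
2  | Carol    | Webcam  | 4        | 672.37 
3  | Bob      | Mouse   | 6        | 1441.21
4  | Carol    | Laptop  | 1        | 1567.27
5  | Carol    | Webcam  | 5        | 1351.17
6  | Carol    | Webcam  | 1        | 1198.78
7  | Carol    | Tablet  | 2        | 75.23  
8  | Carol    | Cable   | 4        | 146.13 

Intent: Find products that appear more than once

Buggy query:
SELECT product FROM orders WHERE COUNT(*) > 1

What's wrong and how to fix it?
Bug: WHERE can't reference COUNT(*); aggregates are computed after WHERE

Fix: Group first, then use HAVING for the count condition

Corrected query:
SELECT product FROM orders GROUP BY product HAVING COUNT(*) > 1

Result:
product
-------
Webcam 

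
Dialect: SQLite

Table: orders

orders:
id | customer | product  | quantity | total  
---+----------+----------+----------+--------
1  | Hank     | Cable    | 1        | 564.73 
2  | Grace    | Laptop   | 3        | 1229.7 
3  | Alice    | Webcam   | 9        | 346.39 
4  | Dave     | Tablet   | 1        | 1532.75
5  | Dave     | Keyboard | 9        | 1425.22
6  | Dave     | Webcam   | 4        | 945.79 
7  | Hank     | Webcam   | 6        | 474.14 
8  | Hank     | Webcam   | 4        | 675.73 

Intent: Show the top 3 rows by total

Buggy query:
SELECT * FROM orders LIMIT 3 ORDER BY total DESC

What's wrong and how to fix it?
Bug: LIMIT must come after ORDER BY

Fix: Sort with ORDER BY, then apply LIMIT

Corrected query:
SELECT * FROM orders ORDER BY total DESC LIMIT 3

Result:
id | customer | product  | quantity | total  
---+----------+----------+----------+--------
4  | Dave     | Tablet   | 1        | 1532.75
5  | Dave     | Keyboard | 9        | 1425.22
2  | Grace    | Laptop   | 3        | 1229.7 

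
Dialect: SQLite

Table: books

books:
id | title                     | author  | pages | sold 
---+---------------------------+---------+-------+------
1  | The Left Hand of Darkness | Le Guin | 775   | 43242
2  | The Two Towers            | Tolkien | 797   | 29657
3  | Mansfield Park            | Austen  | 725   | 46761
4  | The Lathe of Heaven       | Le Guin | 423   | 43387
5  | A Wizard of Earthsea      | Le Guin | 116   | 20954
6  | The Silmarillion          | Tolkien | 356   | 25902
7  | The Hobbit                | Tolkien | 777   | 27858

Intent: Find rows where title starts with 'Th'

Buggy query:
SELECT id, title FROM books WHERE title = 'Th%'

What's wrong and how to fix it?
Bug: Wildcards only work with LIKE; '=' treats '%' as a literal character

Fix: Replace '=' with LIKE so 'Th%' is treated as a pattern

Corrected query:
SELECT id, title FROM books WHERE title LIKE 'Th%'

Result:
id | title                    
---+--------------------------
1  | The Left Hand of Darkness
2  | The Two Towers           
4  | The Lathe of Heaven      
6  | The Silmarillion         
7  | The Hobbit               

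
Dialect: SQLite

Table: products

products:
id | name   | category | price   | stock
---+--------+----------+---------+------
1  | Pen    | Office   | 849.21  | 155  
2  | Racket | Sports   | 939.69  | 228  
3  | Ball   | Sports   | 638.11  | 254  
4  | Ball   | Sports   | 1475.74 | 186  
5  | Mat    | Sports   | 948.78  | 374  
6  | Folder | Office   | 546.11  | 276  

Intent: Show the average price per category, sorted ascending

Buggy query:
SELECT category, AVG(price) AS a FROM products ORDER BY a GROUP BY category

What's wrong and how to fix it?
Bug: ORDER BY appears before GROUP BY; SQL clause order requires GROUP BY first

Fix: Move ORDER BY to the end, after GROUP BY

Corrected query:
SELECT category, AVG(price) AS a FROM products GROUP BY category ORDER BY a

Result:
category | a      
---------+--------
Office   | 697.66 
Sports   | 1000.58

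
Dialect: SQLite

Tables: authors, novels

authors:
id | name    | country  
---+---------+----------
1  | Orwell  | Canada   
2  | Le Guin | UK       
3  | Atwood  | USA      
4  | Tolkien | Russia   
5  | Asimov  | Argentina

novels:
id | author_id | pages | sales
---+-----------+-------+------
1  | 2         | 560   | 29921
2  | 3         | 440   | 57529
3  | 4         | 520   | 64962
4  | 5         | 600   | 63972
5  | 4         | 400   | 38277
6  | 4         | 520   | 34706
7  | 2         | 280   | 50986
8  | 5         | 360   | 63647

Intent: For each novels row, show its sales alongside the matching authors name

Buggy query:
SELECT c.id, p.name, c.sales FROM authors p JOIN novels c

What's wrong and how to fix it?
Bug: Missing join condition: each novels row is matched to all authors rows instead of just its own

Fix: Add ON c.author_id = p.id to the JOIN

Corrected query:
SELECT c.id, p.name, c.sales FROM authors p JOIN novels c ON c.author_id = p.id

Result:
id | name    | sales
---+---------+------
1  | Le Guin | 29921
2  | Atwood  | 57529
3  | Tolkien | 64962
4  | Asimov  | 63972
5  | Tolkien | 38277
6  | Tolkien | 34706
7  | Le Guin | 50986
8  | Asimov  | 63647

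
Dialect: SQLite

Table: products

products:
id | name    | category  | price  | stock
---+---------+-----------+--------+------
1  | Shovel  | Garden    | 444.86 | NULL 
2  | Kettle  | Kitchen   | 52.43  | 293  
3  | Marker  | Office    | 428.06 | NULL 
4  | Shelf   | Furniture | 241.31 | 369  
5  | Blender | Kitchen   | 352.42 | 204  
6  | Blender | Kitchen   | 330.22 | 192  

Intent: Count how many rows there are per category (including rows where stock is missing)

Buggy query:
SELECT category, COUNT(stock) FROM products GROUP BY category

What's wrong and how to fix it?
Bug: COUNT(stock) skips NULLs, so groups with missing stock are undercounted

Fix: Use COUNT(*) to count all rows regardless of NULL

Corrected query:
SELECT category, COUNT(*) FROM products GROUP BY category

Result:
category  | COUNT(*)
----------+---------
Furniture | 1       
Garden    | 1       
Kitchen   | 3       
Office    | 1       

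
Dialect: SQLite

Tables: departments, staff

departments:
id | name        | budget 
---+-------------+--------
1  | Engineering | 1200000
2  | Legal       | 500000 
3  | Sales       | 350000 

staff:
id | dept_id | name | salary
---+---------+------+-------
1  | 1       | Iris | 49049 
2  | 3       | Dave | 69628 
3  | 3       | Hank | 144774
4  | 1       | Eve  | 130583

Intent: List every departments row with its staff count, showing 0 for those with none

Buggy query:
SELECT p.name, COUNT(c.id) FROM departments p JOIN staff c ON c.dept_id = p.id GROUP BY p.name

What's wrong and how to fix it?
Bug: An inner join excludes parents with zero children

Fix: Use LEFT JOIN so parents without children still appear (COUNT(c.id) gives 0)

Corrected query:
SELECT p.name, COUNT(c.id) FROM departments p LEFT JOIN staff c ON c.dept_id = p.id GROUP BY p.name

Result:
name        | COUNT(c.id)
------------+------------
Engineering | 2          
Legal       | 0          
Sales       | 2          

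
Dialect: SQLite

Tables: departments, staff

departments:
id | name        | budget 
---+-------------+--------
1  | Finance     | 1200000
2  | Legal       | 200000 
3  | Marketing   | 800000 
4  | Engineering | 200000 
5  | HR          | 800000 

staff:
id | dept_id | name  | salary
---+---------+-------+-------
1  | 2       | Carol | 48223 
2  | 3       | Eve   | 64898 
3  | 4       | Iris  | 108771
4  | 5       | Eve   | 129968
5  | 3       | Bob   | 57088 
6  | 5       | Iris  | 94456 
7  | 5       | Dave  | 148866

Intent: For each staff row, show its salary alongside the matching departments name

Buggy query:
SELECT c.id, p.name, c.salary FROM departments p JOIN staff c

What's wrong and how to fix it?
Bug: JOIN with no ON clause produces a cartesian product; every staff row pairs with every departments row

Fix: Add ON c.dept_id = p.id to the JOIN

Corrected query:
SELECT c.id, p.name, c.salary FROM departments p JOIN staff c ON c.dept_id = p.id

Result:
id | name        | salary
---+-------------+-------
1  | Legal       | 48223 
2  | Marketing   | 64898 
3  | Engineering | 108771
4  | HR          | 129968
5  | Marketing   | 57088 
6  | HR          | 94456 
7  | HR          | 148866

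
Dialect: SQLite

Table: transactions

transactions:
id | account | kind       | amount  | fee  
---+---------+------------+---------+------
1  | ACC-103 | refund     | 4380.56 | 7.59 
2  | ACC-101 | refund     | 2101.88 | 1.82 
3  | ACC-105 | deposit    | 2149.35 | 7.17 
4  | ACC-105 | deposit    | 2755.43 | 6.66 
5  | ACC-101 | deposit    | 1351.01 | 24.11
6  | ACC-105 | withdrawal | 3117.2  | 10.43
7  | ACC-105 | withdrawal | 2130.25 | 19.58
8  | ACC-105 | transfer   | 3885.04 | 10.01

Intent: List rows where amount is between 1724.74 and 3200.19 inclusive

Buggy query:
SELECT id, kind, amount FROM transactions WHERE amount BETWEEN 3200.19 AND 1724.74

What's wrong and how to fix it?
Bug: BETWEEN expects the lower bound first; with 3200.19 AND 1724.74 the range is empty

Fix: Swap the bounds so the smaller value comes first

Corrected query:
SELECT id, kind, amount FROM transactions WHERE amount BETWEEN 1724.74 AND 3200.19

Result:
id | kind       | amount 
---+------------+--------
2  | refund     | 2101.88
3  | deposit    | 2149.35
4  | deposit    | 2755.43
6  | withdrawal | 3117.2 
7  | withdrawal | 2130.25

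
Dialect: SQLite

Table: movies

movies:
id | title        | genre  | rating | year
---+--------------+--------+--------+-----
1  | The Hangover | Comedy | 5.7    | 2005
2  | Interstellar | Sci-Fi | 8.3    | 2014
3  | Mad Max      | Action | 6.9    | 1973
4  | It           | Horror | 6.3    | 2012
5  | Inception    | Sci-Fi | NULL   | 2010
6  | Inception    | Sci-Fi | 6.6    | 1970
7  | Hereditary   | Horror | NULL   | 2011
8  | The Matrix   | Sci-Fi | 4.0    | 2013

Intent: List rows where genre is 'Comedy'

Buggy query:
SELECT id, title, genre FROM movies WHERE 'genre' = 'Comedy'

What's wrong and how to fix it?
Bug: 'genre' in single quotes is a string literal, not the column; the comparison is literal-vs-literal and never true

Fix: Remove the quotes around the column name (or use double quotes for an identifier)

Corrected query:
SELECT id, title, genre FROM movies WHERE genre = 'Comedy'

Result:
id | title        | genre 
---+--------------+-------
1  | The Hangover | Comedy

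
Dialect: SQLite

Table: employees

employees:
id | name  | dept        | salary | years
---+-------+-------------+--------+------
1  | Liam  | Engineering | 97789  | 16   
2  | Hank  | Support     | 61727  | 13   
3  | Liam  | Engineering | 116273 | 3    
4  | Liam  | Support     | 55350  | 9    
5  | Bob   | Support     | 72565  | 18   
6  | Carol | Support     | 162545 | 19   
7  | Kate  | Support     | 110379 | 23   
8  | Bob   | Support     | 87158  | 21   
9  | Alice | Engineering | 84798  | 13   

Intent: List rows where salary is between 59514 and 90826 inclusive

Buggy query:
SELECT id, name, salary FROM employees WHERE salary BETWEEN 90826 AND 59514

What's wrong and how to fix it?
Bug: The bounds are reversed; BETWEEN a AND b requires a <= b to match anything

Fix: Swap the bounds so the smaller value comes first

Corrected query:
SELECT id, name, salary FROM employees WHERE salary BETWEEN 59514 AND 90826

Result:
id | name  | salary
---+-------+-------
2  | Hank  | 61727 
5  | Bob   | 72565 
8  | Bob   | 87158 
9  | Alice | 84798 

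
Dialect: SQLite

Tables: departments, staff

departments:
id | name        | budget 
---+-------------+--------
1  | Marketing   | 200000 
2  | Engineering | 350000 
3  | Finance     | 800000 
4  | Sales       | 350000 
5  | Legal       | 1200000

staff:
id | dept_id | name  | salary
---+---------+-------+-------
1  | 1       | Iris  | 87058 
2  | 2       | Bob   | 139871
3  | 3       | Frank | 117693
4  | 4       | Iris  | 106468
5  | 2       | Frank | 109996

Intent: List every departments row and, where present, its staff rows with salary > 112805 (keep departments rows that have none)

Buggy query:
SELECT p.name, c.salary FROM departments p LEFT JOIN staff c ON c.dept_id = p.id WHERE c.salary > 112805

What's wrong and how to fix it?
Bug: A WHERE condition on the right-hand table after LEFT JOIN drops unmatched parents

Fix: Put 'c.salary > 112805' in the JOIN's ON clause instead of WHERE

Corrected query:
SELECT p.name, c.salary FROM departments p LEFT JOIN staff c ON c.dept_id = p.id AND c.salary > 112805

Result:
name        | salary
------------+-------
Marketing   | NULL  
Engineering | 139871
Finance     | 117693
Sales       | NULL  
Legal       | NULL  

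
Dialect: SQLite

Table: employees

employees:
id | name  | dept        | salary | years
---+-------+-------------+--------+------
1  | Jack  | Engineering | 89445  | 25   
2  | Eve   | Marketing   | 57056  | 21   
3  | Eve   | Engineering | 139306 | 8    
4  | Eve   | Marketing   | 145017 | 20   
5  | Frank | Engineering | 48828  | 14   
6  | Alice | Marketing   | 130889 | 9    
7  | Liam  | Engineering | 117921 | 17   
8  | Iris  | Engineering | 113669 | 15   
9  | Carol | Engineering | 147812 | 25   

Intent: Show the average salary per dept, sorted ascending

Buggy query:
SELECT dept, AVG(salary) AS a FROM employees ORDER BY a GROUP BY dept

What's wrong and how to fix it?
Bug: GROUP BY must precede ORDER BY

Fix: Move ORDER BY to the end, after GROUP BY

Corrected query:
SELECT dept, AVG(salary) AS a FROM employees GROUP BY dept ORDER BY a

Result:
dept        | a            
------------+--------------
Engineering | 109496.833333
Marketing   | 110987.333333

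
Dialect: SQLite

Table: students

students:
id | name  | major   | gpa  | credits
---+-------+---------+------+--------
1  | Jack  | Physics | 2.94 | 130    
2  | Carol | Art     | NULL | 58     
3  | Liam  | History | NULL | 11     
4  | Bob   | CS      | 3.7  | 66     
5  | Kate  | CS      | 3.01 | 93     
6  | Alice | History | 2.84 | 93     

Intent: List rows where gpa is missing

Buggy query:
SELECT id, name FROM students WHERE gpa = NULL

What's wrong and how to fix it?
Bug: '= NULL' is always unknown in SQL three-valued logic, so no rows match

Fix: Replace '= NULL' with 'IS NULL'

Corrected query:
SELECT id, name FROM students WHERE gpa IS NULL

Result:
id | name 
---+------
2  | Carol
3  | Liam 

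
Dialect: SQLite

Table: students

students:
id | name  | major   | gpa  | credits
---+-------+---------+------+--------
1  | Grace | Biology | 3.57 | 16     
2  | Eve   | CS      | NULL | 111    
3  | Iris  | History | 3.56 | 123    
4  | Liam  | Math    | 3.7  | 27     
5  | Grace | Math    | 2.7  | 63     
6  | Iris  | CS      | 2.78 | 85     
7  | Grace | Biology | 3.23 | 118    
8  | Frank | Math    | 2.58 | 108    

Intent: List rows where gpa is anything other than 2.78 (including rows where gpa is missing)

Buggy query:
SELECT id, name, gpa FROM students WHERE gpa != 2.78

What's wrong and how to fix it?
Bug: Inequality against NULL is unknown, not true; rows with NULL are dropped

Fix: Add an explicit OR gpa IS NULL to include the missing-value rows

Corrected query:
SELECT id, name, gpa FROM students WHERE gpa != 2.78 OR gpa IS NULL

Result:
id | name  | gpa 
---+-------+-----
1  | Grace | 3.57
2  | Eve   | NULL
3  | Iris  | 3.56
4  | Liam  | 3.7 
5  | Grace | 2.7 
7  | Grace | 3.23
8  | Frank | 2.58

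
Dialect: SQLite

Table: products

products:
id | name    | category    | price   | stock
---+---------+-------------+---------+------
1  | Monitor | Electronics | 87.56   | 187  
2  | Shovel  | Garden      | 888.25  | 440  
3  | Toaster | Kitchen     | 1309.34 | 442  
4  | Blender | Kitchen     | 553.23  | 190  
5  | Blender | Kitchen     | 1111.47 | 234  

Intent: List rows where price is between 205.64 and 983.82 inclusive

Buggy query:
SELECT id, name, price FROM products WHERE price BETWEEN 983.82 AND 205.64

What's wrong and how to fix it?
Bug: The bounds are reversed; BETWEEN a AND b requires a <= b to match anything

Fix: Write BETWEEN 205.64 AND 983.82

Corrected query:
SELECT id, name, price FROM products WHERE price BETWEEN 205.64 AND 983.82

Result:
id | name    | price 
---+---------+-------
2  | Shovel  | 888.25
4  | Blender | 553.23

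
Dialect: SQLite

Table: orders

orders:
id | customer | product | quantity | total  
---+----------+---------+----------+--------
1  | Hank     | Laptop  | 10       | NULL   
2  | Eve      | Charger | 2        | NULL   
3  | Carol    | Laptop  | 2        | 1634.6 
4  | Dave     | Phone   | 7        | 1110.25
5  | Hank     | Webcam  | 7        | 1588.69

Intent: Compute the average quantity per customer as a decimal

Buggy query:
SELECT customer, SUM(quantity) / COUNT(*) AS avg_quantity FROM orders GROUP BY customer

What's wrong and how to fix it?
Bug: SUM(quantity) and COUNT(*) are both integers; the division truncates the fractional part

Fix: Multiply by 1.0 (or CAST to REAL) to force floating-point division

Corrected query:
SELECT customer, SUM(quantity) * 1.0 / COUNT(*) AS avg_quantity FROM orders GROUP BY customer

Result:
customer | avg_quantity
---------+-------------
Carol    | 2           
Dave     | 7           
Eve      | 2           
Hank     | 8.5         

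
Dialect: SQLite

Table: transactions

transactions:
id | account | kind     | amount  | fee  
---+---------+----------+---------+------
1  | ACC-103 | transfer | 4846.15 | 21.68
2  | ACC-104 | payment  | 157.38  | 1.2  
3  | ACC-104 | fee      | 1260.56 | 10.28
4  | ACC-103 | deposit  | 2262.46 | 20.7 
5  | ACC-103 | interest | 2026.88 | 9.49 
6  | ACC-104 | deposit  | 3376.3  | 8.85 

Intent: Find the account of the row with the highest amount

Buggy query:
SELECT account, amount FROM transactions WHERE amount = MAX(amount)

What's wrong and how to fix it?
Bug: MAX(amount) is an aggregate and cannot be used directly in WHERE

Fix: Use a subquery: WHERE amount = (SELECT MAX(amount) FROM transactions)

Corrected query:
SELECT account, amount FROM transactions WHERE amount = (SELECT MAX(amount) FROM transactions)

Result:
account | amount 
--------+--------
ACC-103 | 4846.15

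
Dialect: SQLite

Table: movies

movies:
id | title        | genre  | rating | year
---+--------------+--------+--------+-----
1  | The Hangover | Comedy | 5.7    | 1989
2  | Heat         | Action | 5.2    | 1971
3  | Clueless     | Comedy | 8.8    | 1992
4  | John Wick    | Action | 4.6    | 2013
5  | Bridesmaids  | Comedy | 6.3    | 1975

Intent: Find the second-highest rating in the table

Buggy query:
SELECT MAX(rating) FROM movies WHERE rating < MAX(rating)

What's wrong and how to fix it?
Bug: MAX(rating) on the right of the comparison is an aggregate-in-WHERE error

Fix: Put the inner MAX in a scalar subquery

Corrected query:
SELECT MAX(rating) FROM movies WHERE rating < (SELECT MAX(rating) FROM movies)

Result:
MAX(rating)
-----------
6.3        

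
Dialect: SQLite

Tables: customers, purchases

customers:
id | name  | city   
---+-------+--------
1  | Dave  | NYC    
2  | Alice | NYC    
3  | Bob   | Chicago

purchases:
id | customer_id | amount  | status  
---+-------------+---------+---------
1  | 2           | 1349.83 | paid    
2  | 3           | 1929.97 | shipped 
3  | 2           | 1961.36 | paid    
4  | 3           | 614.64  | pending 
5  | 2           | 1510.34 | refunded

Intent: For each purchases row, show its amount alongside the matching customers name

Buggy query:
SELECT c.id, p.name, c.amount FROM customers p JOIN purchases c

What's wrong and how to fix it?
Bug: Missing join condition: each purchases row is matched to all customers rows instead of just its own

Fix: Add ON c.customer_id = p.id to the JOIN

Corrected query:
SELECT c.id, p.name, c.amount FROM customers p JOIN purchases c ON c.customer_id = p.id

Result:
id | name  | amount 
---+-------+--------
1  | Alice | 1349.83
2  | Bob   | 1929.97
3  | Alice | 1961.36
4  | Bob   | 614.64 
5  | Alice | 1510.34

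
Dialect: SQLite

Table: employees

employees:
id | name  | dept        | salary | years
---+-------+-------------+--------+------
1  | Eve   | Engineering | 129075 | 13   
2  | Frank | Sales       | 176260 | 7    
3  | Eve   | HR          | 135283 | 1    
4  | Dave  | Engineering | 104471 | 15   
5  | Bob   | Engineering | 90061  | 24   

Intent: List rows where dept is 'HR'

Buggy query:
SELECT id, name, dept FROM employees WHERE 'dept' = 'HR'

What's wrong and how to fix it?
Bug: Single quotes denote string literals in SQL; the column name is being compared as a constant string

Fix: Reference the column as dept without single quotes

Corrected query:
SELECT id, name, dept FROM employees WHERE dept = 'HR'

Result:
id | name | dept
---+------+-----
3  | Eve  | HR  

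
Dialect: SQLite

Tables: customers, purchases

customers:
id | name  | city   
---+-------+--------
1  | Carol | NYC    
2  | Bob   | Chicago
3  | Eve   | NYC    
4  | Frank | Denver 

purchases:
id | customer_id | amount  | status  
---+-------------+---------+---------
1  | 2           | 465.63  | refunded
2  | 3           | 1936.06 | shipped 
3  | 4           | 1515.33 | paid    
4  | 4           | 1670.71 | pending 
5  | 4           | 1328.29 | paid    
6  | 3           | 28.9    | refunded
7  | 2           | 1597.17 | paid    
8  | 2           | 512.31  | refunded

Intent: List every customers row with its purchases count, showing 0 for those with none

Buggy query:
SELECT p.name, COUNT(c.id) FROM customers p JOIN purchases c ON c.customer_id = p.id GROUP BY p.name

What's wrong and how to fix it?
Bug: An inner join excludes parents with zero children

Fix: Switch to LEFT JOIN to retain unmatched parent rows

Corrected query:
SELECT p.name, COUNT(c.id) FROM customers p LEFT JOIN purchases c ON c.customer_id = p.id GROUP BY p.name

Result:
name  | COUNT(c.id)
------+------------
Bob   | 3          
Carol | 0          
Eve   | 2          
Frank | 3          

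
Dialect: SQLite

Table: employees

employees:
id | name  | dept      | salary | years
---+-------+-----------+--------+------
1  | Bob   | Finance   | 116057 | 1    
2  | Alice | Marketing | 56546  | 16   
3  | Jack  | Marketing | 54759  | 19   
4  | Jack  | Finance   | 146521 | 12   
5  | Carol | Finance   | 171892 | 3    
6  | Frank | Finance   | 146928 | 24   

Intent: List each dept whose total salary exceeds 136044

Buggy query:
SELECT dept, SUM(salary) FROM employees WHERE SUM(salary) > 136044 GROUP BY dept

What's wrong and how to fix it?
Bug: Aggregate functions cannot appear in a WHERE clause

Fix: Use HAVING (which filters groups after aggregation) instead of WHERE

Corrected query:
SELECT dept, SUM(salary) FROM employees GROUP BY dept HAVING SUM(salary) > 136044

Result:
dept    | SUM(salary)
--------+------------
Finance | 581398     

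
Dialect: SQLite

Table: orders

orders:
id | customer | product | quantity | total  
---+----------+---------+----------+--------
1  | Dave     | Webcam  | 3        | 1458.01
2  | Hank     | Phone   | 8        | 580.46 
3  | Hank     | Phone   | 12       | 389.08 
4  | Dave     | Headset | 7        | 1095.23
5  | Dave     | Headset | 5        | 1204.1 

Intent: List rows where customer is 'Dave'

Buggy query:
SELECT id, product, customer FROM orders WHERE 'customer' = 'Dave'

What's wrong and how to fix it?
Bug: Single quotes denote string literals in SQL; the column name is being compared as a constant string

Fix: Reference the column as customer without single quotes

Corrected query:
SELECT id, product, customer FROM orders WHERE customer = 'Dave'

Result:
id | product | customer
---+---------+---------
1  | Webcam  | Dave    
4  | Headset | Dave    
5  | Headset | Dave    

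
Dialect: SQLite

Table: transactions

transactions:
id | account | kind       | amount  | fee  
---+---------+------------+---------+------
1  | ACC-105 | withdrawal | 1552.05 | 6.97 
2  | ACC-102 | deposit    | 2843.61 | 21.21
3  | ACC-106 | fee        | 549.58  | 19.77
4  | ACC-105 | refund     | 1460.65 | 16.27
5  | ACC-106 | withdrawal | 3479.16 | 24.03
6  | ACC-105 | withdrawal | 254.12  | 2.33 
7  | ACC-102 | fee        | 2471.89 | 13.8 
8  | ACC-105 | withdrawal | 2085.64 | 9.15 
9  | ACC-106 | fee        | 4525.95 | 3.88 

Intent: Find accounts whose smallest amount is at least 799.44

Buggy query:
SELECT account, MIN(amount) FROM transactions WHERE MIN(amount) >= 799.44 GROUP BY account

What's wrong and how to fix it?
Bug: MIN() in WHERE is a misuse of aggregate

Fix: Replace WHERE with HAVING after the GROUP BY

Corrected query:
SELECT account, MIN(amount) FROM transactions GROUP BY account HAVING MIN(amount) >= 799.44

Result:
account | MIN(amount)
--------+------------
ACC-102 | 2471.89    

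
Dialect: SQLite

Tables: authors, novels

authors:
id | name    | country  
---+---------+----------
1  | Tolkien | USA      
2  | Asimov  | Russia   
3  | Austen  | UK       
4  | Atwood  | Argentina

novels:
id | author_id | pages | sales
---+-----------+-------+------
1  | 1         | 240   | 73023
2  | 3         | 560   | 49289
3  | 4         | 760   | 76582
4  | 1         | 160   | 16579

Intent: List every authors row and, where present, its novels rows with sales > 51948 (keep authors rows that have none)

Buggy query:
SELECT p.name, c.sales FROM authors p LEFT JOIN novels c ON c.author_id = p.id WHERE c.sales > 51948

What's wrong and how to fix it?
Bug: A WHERE condition on the right-hand table after LEFT JOIN drops unmatched parents

Fix: Move the right-table condition into the ON clause so unmatched parents are kept

Corrected query:
SELECT p.name, c.sales FROM authors p LEFT JOIN novels c ON c.author_id = p.id AND c.sales > 51948

Result:
name    | sales
--------+------
Tolkien | 73023
Asimov  | NULL 
Austen  | NULL 
Atwood  | 76582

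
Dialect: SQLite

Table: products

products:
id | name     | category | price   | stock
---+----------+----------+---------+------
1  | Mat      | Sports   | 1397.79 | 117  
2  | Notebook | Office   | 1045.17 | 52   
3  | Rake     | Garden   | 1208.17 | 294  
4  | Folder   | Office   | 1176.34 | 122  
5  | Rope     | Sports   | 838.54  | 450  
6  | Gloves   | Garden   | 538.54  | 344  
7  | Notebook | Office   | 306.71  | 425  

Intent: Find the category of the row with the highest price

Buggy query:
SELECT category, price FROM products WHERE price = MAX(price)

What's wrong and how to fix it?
Bug: WHERE is evaluated per row; an aggregate over the whole table isn't defined there

Fix: Wrap MAX in a scalar subquery so WHERE compares against a single value

Corrected query:
SELECT category, price FROM products WHERE price = (SELECT MAX(price) FROM products)

Result:
category | price  
---------+--------
Sports   | 1397.79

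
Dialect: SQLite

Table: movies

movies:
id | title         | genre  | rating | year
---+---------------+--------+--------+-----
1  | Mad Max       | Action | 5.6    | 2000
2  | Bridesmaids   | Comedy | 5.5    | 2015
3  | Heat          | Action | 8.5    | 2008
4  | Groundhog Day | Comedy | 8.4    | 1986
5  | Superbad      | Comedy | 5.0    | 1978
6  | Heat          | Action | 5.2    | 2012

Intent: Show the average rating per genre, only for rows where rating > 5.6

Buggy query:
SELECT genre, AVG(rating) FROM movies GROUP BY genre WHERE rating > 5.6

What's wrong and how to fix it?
Bug: Row-level WHERE must come before GROUP BY in the clause order

Fix: Move the WHERE clause before GROUP BY

Corrected query:
SELECT genre, AVG(rating) FROM movies WHERE rating > 5.6 GROUP BY genre

Result:
genre  | AVG(rating)
-------+------------
Action | 8.5        
Comedy | 8.4        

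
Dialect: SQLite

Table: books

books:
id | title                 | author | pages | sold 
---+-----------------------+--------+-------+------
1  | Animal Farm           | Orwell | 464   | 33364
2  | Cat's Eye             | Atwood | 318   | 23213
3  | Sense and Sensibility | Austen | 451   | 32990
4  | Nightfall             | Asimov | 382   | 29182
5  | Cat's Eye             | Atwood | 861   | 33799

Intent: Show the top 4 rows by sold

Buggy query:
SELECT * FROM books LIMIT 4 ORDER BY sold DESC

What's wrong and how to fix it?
Bug: LIMIT must come after ORDER BY

Fix: Sort with ORDER BY, then apply LIMIT

Corrected query:
SELECT * FROM books ORDER BY sold DESC LIMIT 4

Result:
id | title                 | author | pages | sold 
---+-----------------------+--------+-------+------
5  | Cat's Eye             | Atwood | 861   | 33799
1  | Animal Farm           | Orwell | 464   | 33364
3  | Sense and Sensibility | Austen | 451   | 32990
4  | Nightfall             | Asimov | 382   | 29182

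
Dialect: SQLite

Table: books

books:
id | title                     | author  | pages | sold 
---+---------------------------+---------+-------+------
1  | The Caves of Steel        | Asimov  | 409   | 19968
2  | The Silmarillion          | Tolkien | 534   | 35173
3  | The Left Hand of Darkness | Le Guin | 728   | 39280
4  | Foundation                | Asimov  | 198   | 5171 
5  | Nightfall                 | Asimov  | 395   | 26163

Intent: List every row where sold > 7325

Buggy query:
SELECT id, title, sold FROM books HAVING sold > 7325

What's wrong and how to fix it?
Bug: HAVING filters the output of aggregation, but this query has no GROUP BY and no aggregate functions, so SQLite rejects it (HAVING clause on a non-aggregate query); the condition here is per row

Fix: Use WHERE for row-level filtering

Corrected query:
SELECT id, title, sold FROM books WHERE sold > 7325

Result:
id | title                     | sold 
---+---------------------------+------
1  | The Caves of Steel        | 19968
2  | The Silmarillion          | 35173
3  | The Left Hand of Darkness | 39280
5  | Nightfall                 | 26163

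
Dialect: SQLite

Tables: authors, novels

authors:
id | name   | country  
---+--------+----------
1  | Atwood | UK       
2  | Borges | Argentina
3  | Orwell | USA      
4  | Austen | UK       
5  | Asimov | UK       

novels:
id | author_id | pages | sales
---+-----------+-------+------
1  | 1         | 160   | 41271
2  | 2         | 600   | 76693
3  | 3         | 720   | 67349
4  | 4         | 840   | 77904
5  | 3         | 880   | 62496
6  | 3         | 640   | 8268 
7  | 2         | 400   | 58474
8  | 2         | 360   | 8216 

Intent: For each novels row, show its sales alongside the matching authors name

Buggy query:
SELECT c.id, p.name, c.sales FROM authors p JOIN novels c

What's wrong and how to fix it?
Bug: JOIN with no ON clause produces a cartesian product; every novels row pairs with every authors row

Fix: Add ON c.author_id = p.id to the JOIN

Corrected query:
SELECT c.id, p.name, c.sales FROM authors p JOIN novels c ON c.author_id = p.id

Result:
id | name   | sales
---+--------+------
1  | Atwood | 41271
2  | Borges | 76693
3  | Orwell | 67349
4  | Austen | 77904
5  | Orwell | 62496
6  | Orwell | 8268 
7  | Borges | 58474
8  | Borges | 8216 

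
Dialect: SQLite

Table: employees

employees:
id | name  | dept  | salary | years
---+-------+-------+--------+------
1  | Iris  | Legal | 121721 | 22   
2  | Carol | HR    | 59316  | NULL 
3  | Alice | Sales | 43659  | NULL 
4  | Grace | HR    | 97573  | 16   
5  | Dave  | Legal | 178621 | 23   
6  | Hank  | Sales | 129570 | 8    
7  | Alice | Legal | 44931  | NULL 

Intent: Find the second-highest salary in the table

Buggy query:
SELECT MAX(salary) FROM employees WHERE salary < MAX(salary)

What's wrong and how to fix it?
Bug: The inner MAX is an aggregate inside WHERE, which is not allowed

Fix: Put the inner MAX in a scalar subquery

Corrected query:
SELECT MAX(salary) FROM employees WHERE salary < (SELECT MAX(salary) FROM employees)

Result:
MAX(salary)
-----------
129570     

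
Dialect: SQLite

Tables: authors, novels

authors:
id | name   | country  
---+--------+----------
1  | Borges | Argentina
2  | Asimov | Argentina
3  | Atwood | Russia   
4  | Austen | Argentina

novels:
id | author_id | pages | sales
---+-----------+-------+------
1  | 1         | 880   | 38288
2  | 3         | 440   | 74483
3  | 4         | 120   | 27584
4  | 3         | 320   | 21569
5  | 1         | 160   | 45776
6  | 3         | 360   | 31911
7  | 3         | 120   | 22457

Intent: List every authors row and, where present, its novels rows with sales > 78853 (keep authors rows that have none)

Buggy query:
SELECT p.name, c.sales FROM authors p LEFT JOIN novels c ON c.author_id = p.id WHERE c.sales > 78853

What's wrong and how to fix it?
Bug: Filtering c.sales in WHERE discards the NULL rows produced by LEFT JOIN, turning it into an inner join

Fix: Move the right-table condition into the ON clause so unmatched parents are kept

Corrected query:
SELECT p.name, c.sales FROM authors p LEFT JOIN novels c ON c.author_id = p.id AND c.sales > 78853

Result:
name   | sales
-------+------
Borges | NULL 
Asimov | NULL 
Atwood | NULL 
Austen | NULL 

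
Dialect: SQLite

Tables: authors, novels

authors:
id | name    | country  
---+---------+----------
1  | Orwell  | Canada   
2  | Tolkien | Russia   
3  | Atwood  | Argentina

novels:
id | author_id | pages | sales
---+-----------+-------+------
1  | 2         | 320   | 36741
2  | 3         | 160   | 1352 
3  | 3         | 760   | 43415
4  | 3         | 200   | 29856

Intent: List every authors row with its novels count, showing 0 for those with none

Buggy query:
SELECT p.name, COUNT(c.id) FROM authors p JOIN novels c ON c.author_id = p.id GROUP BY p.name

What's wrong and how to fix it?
Bug: INNER JOIN drops authors rows that have no matching novels rows

Fix: Switch to LEFT JOIN to retain unmatched parent rows

Corrected query:
SELECT p.name, COUNT(c.id) FROM authors p LEFT JOIN novels c ON c.author_id = p.id GROUP BY p.name

Result:
name    | COUNT(c.id)
--------+------------
Atwood  | 3          
Orwell  | 0          
Tolkien | 1          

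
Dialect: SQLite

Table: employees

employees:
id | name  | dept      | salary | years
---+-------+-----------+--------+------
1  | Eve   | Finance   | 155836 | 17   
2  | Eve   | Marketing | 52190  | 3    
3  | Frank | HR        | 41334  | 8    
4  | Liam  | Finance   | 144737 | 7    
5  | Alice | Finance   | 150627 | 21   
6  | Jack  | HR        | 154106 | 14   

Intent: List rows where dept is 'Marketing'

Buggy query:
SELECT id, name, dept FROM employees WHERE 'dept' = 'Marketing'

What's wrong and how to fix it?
Bug: 'dept' in single quotes is a string literal, not the column; the comparison is literal-vs-literal and never true

Fix: Reference the column as dept without single quotes

Corrected query:
SELECT id, name, dept FROM employees WHERE dept = 'Marketing'

Result:
id | name | dept     
---+------+----------
2  | Eve  | Marketing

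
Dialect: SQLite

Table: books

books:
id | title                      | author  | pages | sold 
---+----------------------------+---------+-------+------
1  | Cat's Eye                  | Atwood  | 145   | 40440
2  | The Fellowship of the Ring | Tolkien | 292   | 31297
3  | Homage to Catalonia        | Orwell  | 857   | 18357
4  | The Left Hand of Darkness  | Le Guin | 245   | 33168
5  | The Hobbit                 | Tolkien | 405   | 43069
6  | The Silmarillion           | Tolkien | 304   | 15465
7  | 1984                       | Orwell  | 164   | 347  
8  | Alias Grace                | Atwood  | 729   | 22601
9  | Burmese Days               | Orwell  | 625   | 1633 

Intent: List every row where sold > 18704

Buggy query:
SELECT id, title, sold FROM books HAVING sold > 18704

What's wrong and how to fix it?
Bug: This is a non-aggregate query (no GROUP BY, no aggregates), so in SQLite the HAVING clause is invalid here; a row-level condition belongs in WHERE

Fix: Replace HAVING with WHERE since the condition applies to individual rows

Corrected query:
SELECT id, title, sold FROM books WHERE sold > 18704

Result:
id | title                      | sold 
---+----------------------------+------
1  | Cat's Eye                  | 40440
2  | The Fellowship of the Ring | 31297
4  | The Left Hand of Darkness  | 33168
5  | The Hobbit                 | 43069
8  | Alias Grace                | 22601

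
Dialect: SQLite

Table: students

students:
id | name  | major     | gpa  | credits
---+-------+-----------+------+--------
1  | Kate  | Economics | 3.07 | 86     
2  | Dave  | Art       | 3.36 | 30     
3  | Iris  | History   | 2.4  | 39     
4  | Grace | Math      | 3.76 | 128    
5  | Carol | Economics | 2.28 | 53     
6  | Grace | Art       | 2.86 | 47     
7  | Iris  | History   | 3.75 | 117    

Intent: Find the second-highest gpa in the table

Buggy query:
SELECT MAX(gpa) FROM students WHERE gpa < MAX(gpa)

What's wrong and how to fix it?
Bug: The inner MAX is an aggregate inside WHERE, which is not allowed

Fix: Compute the overall MAX in a subquery, then take MAX of rows below it

Corrected query:
SELECT MAX(gpa) FROM students WHERE gpa < (SELECT MAX(gpa) FROM students)

Result:
MAX(gpa)
--------
3.75    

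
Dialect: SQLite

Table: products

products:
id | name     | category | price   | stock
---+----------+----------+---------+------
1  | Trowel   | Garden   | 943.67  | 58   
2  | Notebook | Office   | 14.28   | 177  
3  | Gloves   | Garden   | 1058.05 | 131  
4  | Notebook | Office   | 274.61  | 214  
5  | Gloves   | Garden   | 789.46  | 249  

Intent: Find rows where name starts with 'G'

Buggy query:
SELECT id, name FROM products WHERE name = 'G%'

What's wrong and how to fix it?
Bug: Wildcards only work with LIKE; '=' treats '%' as a literal character

Fix: Use LIKE for wildcard pattern matching

Corrected query:
SELECT id, name FROM products WHERE name LIKE 'G%'

Result:
id | name  
---+-------
3  | Gloves
5  | Gloves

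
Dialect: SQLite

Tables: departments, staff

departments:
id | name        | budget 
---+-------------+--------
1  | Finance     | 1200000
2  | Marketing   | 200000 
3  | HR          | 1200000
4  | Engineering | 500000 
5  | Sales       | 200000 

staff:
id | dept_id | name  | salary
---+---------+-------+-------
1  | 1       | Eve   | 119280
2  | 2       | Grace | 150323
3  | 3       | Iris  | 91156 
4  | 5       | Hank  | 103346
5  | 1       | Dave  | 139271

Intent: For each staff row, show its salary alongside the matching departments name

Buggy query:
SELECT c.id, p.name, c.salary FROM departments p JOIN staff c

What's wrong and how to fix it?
Bug: JOIN with no ON clause produces a cartesian product; every staff row pairs with every departments row

Fix: Specify the join condition linking the foreign key to the parent id

Corrected query:
SELECT c.id, p.name, c.salary FROM departments p JOIN staff c ON c.dept_id = p.id

Result:
id | name      | salary
---+-----------+-------
1  | Finance   | 119280
2  | Marketing | 150323
3  | HR        | 91156 
4  | Sales     | 103346
5  | Finance   | 139271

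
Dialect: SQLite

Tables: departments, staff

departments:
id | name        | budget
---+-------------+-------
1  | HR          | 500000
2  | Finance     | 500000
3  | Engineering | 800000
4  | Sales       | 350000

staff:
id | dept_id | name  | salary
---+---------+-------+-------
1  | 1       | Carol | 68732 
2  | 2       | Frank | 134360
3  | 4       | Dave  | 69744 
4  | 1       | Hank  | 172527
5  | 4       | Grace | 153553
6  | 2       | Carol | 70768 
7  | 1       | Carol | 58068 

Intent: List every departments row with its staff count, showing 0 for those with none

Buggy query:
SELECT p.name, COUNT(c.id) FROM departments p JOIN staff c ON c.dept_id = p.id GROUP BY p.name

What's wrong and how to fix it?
Bug: INNER JOIN drops departments rows that have no matching staff rows

Fix: Use LEFT JOIN so parents without children still appear (COUNT(c.id) gives 0)

Corrected query:
SELECT p.name, COUNT(c.id) FROM departments p LEFT JOIN staff c ON c.dept_id = p.id GROUP BY p.name

Result:
name        | COUNT(c.id)
------------+------------
Engineering | 0          
Finance     | 2          
HR          | 3          
Sales       | 2          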